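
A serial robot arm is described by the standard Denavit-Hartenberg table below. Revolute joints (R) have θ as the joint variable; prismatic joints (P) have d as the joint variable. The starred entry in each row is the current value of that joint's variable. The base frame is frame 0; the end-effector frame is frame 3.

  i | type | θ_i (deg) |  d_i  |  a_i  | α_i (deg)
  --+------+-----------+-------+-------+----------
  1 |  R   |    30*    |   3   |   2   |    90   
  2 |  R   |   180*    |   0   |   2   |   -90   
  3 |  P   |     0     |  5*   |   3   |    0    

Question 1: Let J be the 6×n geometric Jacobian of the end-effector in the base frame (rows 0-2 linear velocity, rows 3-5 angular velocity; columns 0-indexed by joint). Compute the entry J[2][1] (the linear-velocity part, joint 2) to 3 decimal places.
axis z_1 = (0.5000,-0.8660,0.0000); lever o_n−o_1 = (-4.3301,-2.5000,-5.0000)
cross product → J_v[:, 1] = (4.3301,2.5000,-5.0000)
J_ω[:, 1] = z_1
entry J[2][1] = -5.0000

-5.000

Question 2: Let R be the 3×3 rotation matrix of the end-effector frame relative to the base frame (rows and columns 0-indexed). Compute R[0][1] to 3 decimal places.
-0.500

End-effector y-axis (col 1 of R) = (-0.5000,0.8660,-0.0000)
R[0][1] = -0.5000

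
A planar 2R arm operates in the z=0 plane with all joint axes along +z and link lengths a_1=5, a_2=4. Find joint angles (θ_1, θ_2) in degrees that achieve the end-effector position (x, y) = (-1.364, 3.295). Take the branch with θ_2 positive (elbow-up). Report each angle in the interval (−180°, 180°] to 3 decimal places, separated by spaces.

cos θ_2 = (12.7175−5²−4²)/(2·5·4) = -0.7071; θ_2 = 134.9964° (elbow-up)
β = atan2(3.2950,-1.3640) = 112.4876°; ψ = atan2(2.8286,2.1718) = 52.4836°
θ_1 = β − ψ = 60.0040°

60.004 134.996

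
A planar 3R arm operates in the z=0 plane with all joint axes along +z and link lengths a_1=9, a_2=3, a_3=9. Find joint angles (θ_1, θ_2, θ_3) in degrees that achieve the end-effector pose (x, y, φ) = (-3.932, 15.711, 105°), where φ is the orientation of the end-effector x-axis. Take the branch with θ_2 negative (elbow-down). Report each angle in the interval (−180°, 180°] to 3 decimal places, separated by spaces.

wrist centre = target − a_3·(cos φ, sin φ) = (-1.6026, 7.0177)
cos θ_2 = (51.8161−9²−3²)/(2·9·3) = -0.7071; θ_2 = -135.0002° (elbow-down)
β = atan2(7.0177,-1.6026) = 102.8641°; ψ = atan2(-2.1213,6.8787) = -17.1392°
θ_1 = β − ψ = 120.0033°
θ_3 = φ − θ_1 − θ_2 = 119.9969° (wrapped to (-180°,180°])

120.003 -135.000 119.997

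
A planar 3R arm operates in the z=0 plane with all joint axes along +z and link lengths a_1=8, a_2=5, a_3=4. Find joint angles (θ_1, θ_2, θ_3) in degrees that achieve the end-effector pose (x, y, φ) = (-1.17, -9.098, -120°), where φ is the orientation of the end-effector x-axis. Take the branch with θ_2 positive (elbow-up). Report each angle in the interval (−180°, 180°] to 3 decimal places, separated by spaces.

-119.996 135.002 -135.006

wrist centre = target − a_3·(cos φ, sin φ) = (0.8300, -5.6339)
cos θ_2 = (32.4297−8²−5²)/(2·8·5) = -0.7071; θ_2 = 135.0018° (elbow-up)
β = atan2(-5.6339,0.8300) = -81.6193°; ψ = atan2(3.5354,4.4644) = 38.3765°
θ_1 = β − ψ = -119.9958°
θ_3 = φ − θ_1 − θ_2 = -135.0059° (wrapped to (-180°,180°])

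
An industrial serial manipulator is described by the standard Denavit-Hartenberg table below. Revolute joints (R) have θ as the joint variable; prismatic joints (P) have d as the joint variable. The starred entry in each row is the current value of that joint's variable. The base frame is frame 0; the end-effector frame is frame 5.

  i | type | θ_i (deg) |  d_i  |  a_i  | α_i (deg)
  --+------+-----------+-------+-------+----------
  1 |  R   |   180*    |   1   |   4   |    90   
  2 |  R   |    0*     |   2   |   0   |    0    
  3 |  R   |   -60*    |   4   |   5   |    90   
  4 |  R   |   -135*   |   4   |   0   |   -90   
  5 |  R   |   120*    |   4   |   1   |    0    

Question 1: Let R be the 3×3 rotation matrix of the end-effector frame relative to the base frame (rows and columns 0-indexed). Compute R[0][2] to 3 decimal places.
End-effector z-axis (col 2 of R) = (-0.3536,-0.7071,-0.6124)
R[0][2] = -0.3536

-0.354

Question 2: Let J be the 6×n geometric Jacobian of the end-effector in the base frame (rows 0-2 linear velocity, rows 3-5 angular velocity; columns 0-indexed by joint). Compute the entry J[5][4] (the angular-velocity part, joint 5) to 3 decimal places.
axis z_4 = (-0.3536,-0.7071,-0.6124); lever o_n−o_4 = (-2.3410,-2.4749,-2.3227)
cross product → J_v[:, 4] = (0.1268,0.6124,-0.7803)
J_ω[:, 4] = z_4
entry J[5][4] = -0.6124

-0.612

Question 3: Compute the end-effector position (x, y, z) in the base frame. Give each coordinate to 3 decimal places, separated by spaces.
after link 1: o_1 = (-4.0000, 0.0000, 1.0000)
after link 2: o_2 = (-4.0000, 2.0000, 1.0000)
after link 3: o_3 = (-6.5000, 6.0000, -3.3301)
after link 4: o_4 = (-3.0359, 6.0000, -5.3301)
after link 5: o_5 = (-5.3769, 3.5251, -7.6528)

-5.377 3.525 -7.653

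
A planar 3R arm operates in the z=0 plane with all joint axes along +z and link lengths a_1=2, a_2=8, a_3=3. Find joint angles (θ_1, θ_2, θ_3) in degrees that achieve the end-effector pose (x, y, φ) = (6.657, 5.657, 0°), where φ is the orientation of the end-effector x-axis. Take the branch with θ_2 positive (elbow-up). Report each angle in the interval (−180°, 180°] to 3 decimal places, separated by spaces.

wrist centre = target − a_3·(cos φ, sin φ) = (3.6570, 5.6570)
cos θ_2 = (45.3753−2²−8²)/(2·2·8) = -0.7070; θ_2 = 134.9931° (elbow-up)
β = atan2(5.6570,3.6570) = 57.1191°; ψ = atan2(5.6575,-3.6562) = 122.8725°
θ_1 = β − ψ = -65.7534°
θ_3 = φ − θ_1 − θ_2 = -69.2397° (wrapped to (-180°,180°])

-65.753 134.993 -69.240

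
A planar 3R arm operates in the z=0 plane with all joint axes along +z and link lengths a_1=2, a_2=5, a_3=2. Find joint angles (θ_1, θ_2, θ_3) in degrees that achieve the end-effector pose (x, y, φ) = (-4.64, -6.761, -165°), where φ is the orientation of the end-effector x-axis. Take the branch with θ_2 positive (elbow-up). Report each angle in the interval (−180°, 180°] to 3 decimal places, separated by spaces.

wrist centre = target − a_3·(cos φ, sin φ) = (-2.7081, -6.2434)
cos θ_2 = (46.3136−2²−5²)/(2·2·5) = 0.8657; θ_2 = 30.0394° (elbow-up)
β = atan2(-6.2434,-2.7081) = -113.4495°; ψ = atan2(2.5030,6.3284) = 21.5795°
θ_1 = β − ψ = -135.0290°
θ_3 = φ − θ_1 − θ_2 = -60.0104° (wrapped to (-180°,180°])

-135.029 30.039 -60.010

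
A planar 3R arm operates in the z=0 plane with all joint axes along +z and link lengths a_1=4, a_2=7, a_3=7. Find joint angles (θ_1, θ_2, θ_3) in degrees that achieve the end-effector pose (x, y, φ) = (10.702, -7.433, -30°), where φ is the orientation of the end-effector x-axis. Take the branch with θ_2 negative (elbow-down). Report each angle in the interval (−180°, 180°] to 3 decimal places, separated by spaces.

wrist centre = target − a_3·(cos φ, sin φ) = (4.6398, -3.9330)
cos θ_2 = (36.9964−4²−7²)/(2·4·7) = -0.5001; θ_2 = -120.0042° (elbow-down)
β = atan2(-3.9330,4.6398) = -40.2867°; ψ = atan2(-6.0619,0.4996) = -85.2890°
θ_1 = β − ψ = 45.0023°
θ_3 = φ − θ_1 − θ_2 = 45.0019° (wrapped to (-180°,180°])

45.002 -120.004 45.002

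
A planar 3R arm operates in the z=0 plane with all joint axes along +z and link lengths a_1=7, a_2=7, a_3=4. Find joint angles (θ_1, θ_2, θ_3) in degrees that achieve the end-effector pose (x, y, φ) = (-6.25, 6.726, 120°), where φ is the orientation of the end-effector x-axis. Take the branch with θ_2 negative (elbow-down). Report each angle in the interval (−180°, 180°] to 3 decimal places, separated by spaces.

wrist centre = target − a_3·(cos φ, sin φ) = (-4.2500, 3.2619)
cos θ_2 = (28.7025−7²−7²)/(2·7·7) = -0.7071; θ_2 = -135.0009° (elbow-down)
β = atan2(3.2619,-4.2500) = 142.4936°; ψ = atan2(-4.9497,2.0502) = -67.5004°
θ_1 = β − ψ = 209.9940°
θ_3 = φ − θ_1 − θ_2 = 45.0069° (wrapped to (-180°,180°])

-150.006 -135.001 45.007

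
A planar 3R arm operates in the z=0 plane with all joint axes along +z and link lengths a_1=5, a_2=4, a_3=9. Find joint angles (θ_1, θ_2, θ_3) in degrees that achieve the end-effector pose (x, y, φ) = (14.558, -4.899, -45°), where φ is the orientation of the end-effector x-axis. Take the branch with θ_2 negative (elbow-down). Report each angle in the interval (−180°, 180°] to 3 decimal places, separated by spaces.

29.998 -44.992 -30.006

wrist centre = target − a_3·(cos φ, sin φ) = (8.1940, 1.4650)
cos θ_2 = (69.2884−5²−4²)/(2·5·4) = 0.7072; θ_2 = -44.9917° (elbow-down)
β = atan2(1.4650,8.1940) = 10.1365°; ψ = atan2(-2.8280,7.8288) = -19.8613°
θ_1 = β − ψ = 29.9977°
θ_3 = φ − θ_1 − θ_2 = -30.0061° (wrapped to (-180°,180°])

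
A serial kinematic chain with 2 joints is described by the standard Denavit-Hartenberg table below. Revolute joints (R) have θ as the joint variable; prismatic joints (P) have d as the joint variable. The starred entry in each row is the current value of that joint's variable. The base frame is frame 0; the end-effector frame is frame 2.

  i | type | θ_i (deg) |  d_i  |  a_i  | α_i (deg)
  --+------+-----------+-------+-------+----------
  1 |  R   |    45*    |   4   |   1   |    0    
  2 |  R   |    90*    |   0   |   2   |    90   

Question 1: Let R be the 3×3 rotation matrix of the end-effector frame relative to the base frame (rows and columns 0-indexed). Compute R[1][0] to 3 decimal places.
0.707

End-effector x-axis (col 0 of R) = (-0.7071,0.7071,0.0000)
R[1][0] = 0.7071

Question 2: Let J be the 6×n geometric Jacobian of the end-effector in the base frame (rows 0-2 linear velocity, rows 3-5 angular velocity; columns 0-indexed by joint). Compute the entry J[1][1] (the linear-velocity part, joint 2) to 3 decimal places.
axis z_1 = (0.0000,0.0000,1.0000); lever o_n−o_1 = (-1.4142,1.4142,0.0000)
cross product → J_v[:, 1] = (-1.4142,-1.4142,0.0000)
J_ω[:, 1] = z_1
entry J[1][1] = -1.4142

-1.414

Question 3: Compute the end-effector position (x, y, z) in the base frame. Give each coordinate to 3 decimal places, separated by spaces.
after link 1: o_1 = (0.7071, 0.7071, 4.0000)
after link 2: o_2 = (-0.7071, 2.1213, 4.0000)

-0.707 2.121 4.000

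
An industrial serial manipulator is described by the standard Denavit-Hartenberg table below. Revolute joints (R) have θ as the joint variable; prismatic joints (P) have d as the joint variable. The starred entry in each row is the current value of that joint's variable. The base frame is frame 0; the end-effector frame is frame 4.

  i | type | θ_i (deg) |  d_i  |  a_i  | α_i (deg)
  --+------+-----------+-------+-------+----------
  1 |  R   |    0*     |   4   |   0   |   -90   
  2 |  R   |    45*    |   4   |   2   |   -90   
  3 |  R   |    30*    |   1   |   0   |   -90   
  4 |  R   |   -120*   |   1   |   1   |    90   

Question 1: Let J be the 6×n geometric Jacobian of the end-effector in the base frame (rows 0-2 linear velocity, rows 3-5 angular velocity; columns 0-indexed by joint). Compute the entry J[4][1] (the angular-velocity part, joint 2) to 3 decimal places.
axis z_1 = (0.0000,1.0000,0.0000); lever o_n−o_1 = (-0.5650,3.3840,-2.0740)
cross product → J_v[:, 1] = (-2.0740,-0.0000,0.5650)
J_ω[:, 1] = z_1
entry J[4][1] = 1.0000

1.000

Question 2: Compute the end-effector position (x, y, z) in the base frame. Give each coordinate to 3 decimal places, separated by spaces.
-0.565 3.384 1.926

after link 1: o_1 = (0.0000, 0.0000, 4.0000)
after link 2: o_2 = (1.4142, 4.0000, 2.5858)
after link 3: o_3 = (0.7071, 4.0000, 1.8787)
after link 4: o_4 = (-0.5650, 3.3840, 1.9260)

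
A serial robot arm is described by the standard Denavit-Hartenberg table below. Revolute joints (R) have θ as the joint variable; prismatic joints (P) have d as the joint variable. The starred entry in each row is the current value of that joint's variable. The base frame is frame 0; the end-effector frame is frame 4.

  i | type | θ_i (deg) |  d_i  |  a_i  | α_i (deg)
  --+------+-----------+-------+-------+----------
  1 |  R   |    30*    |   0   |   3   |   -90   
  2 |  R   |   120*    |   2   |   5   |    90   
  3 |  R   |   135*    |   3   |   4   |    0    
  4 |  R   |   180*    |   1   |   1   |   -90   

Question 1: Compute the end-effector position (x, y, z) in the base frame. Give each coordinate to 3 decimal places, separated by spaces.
after link 1: o_1 = (2.5981, 1.5000, 0.0000)
after link 2: o_2 = (-0.5670, 1.9821, -4.3301)
after link 3: o_3 = (1.4935, 6.4377, -3.3806)
after link 4: o_4 = (2.2909, 6.0815, -4.4930)

2.291 6.082 -4.493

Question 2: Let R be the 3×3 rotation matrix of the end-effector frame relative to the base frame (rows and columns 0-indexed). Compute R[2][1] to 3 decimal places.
End-effector y-axis (col 1 of R) = (-0.7500,-0.4330,0.5000)
R[2][1] = 0.5000

0.500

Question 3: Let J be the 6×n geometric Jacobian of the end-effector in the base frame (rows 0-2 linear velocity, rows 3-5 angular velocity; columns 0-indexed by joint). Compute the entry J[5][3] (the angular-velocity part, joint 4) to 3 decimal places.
-0.500

axis z_3 = (0.7500,0.4330,-0.5000); lever o_n−o_3 = (0.7974,-0.3561,-1.1124)
cross product → J_v[:, 3] = (-0.6597,0.4356,-0.6124)
J_ω[:, 3] = z_3
entry J[5][3] = -0.5000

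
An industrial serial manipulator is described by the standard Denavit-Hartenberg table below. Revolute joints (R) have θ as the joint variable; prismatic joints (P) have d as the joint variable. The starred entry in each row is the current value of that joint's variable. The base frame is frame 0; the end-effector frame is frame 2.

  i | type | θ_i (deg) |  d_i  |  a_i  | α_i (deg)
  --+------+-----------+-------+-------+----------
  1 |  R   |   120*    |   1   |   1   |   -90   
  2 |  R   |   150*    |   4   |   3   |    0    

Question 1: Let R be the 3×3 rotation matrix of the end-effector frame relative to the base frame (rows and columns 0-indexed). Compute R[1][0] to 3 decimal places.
-0.750

End-effector x-axis (col 0 of R) = (0.4330,-0.7500,-0.5000)
R[1][0] = -0.7500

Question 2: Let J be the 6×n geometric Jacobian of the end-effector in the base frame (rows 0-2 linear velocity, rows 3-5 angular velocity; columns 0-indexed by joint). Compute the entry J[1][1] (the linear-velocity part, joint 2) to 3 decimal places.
axis z_1 = (-0.8660,-0.5000,0.0000); lever o_n−o_1 = (-2.1651,-4.2500,-1.5000)
cross product → J_v[:, 1] = (0.7500,-1.2990,2.5981)
J_ω[:, 1] = z_1
entry J[1][1] = -1.2990

-1.299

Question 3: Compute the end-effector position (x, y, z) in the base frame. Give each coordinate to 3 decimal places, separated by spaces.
-2.665 -3.384 -0.500

after link 1: o_1 = (-0.5000, 0.8660, 1.0000)
after link 2: o_2 = (-2.6651, -3.3840, -0.5000)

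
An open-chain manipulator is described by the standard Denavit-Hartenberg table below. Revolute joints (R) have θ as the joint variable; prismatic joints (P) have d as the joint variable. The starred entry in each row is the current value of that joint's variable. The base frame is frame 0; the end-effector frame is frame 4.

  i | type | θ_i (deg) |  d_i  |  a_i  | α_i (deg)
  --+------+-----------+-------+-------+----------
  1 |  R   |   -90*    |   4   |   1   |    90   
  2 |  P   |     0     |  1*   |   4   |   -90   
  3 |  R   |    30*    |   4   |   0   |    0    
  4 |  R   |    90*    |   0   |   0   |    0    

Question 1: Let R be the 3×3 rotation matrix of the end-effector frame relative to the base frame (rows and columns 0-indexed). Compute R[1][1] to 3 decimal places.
0.866

End-effector y-axis (col 1 of R) = (-0.5000,0.8660,0.0000)
R[1][1] = 0.8660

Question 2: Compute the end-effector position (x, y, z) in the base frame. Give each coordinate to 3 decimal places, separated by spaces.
-1.000 -5.000 8.000

after link 1: o_1 = (0.0000, -1.0000, 4.0000)
after link 2: o_2 = (-1.0000, -5.0000, 4.0000)
after link 3: o_3 = (-1.0000, -5.0000, 8.0000)
after link 4: o_4 = (-1.0000, -5.0000, 8.0000)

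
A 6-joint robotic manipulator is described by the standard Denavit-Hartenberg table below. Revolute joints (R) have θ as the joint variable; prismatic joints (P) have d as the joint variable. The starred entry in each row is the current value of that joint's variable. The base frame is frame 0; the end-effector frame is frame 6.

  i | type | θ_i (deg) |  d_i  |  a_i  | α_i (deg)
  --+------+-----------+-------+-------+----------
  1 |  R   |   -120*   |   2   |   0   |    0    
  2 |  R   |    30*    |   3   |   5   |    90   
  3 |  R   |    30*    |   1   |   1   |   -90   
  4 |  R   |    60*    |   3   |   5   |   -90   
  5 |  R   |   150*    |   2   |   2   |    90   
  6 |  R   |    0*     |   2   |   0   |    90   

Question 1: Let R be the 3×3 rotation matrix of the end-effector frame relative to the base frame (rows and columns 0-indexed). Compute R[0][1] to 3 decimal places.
End-effector y-axis (col 1 of R) = (0.4330,-0.6495,-0.6250)
R[0][1] = 0.4330

0.433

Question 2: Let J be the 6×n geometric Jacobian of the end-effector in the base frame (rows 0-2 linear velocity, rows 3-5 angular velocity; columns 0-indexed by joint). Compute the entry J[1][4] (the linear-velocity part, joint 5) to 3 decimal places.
1.549

axis z_4 = (0.5000,0.7500,-0.4330); lever o_n−o_4 = (0.3660,0.4510,-3.4151)
cross product → J_v[:, 4] = (-2.3660,1.5490,-0.0490)
J_ω[:, 4] = z_4
entry J[1][4] = 1.5490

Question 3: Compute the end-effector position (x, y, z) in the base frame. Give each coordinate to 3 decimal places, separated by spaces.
3.696 -6.080 5.933

after link 1: o_1 = (0.0000, 0.0000, 2.0000)
after link 2: o_2 = (0.0000, -5.0000, 5.0000)
after link 3: o_3 = (-1.0000, -5.8660, 5.5000)
after link 4: o_4 = (3.3301, -6.5311, 9.3481)
after link 5: o_5 = (2.8301, -4.7811, 7.1830)
after link 6: o_6 = (3.6962, -6.0801, 5.9330)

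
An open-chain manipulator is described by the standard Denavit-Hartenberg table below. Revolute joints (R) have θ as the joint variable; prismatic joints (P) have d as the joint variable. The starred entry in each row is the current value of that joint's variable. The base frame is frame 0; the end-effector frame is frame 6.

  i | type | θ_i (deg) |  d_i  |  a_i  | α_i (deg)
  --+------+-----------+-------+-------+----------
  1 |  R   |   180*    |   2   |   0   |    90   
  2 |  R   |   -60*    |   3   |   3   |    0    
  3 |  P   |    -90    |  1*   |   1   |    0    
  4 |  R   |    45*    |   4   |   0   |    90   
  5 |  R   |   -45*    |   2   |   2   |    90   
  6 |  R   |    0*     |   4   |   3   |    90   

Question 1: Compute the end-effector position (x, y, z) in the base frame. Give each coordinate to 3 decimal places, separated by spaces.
1.481 1.636 -1.263

after link 1: o_1 = (0.0000, 0.0000, 2.0000)
after link 2: o_2 = (-1.5000, 3.0000, -0.5981)
after link 3: o_3 = (-0.6340, 4.0000, -1.0981)
after link 4: o_4 = (-0.6340, 8.0000, -1.0981)
after link 5: o_5 = (1.6639, 6.5858, -1.9465)
after link 6: o_6 = (1.4809, 1.6360, -1.2635)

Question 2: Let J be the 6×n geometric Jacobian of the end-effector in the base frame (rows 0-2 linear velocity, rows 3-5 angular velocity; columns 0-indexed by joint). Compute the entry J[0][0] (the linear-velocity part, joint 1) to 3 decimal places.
axis z_0 = ẑ; lever o_n−o_0 = (1.4809,1.6360,-1.2635)
cross product → J_v[:, 0] = (-1.6360,1.4809,0.0000)
J_ω[:, 0] = z_0
entry J[0][0] = -1.6360

-1.636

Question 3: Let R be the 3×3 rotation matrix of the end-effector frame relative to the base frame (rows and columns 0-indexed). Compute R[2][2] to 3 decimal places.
End-effector z-axis (col 2 of R) = (-0.9659,-0.0000,-0.2588)
R[2][2] = -0.2588

-0.259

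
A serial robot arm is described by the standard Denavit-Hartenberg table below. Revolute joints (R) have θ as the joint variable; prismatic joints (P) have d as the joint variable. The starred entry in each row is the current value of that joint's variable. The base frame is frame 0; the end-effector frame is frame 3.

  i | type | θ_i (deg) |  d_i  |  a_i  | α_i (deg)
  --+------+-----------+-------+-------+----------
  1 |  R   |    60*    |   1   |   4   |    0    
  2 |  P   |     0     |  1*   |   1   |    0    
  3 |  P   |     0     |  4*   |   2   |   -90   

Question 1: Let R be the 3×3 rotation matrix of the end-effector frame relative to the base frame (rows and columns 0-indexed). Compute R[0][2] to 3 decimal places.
-0.866

End-effector z-axis (col 2 of R) = (-0.8660,0.5000,0.0000)
R[0][2] = -0.8660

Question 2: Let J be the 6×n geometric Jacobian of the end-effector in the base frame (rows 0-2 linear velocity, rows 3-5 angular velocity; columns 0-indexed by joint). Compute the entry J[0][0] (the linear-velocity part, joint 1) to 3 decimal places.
axis z_0 = ẑ; lever o_n−o_0 = (3.5000,6.0622,6.0000)
cross product → J_v[:, 0] = (-6.0622,3.5000,0.0000)
J_ω[:, 0] = z_0
entry J[0][0] = -6.0622

-6.062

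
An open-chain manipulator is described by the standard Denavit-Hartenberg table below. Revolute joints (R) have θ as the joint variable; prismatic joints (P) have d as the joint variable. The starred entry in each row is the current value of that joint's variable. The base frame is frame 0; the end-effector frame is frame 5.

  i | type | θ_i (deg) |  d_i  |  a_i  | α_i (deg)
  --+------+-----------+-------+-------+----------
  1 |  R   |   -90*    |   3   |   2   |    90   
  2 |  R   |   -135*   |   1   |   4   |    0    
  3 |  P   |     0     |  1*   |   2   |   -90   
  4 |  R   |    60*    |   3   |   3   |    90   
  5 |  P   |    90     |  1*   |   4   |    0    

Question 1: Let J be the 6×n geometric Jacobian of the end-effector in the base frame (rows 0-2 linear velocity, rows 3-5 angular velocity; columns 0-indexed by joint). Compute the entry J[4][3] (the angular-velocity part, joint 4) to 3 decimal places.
axis z_3 = (-0.0000,-0.7071,-0.7071); lever o_n−o_3 = (2.0981,-3.2767,-6.6228)
cross product → J_v[:, 3] = (2.3660,-1.4836,1.4836)
J_ω[:, 3] = z_3
entry J[4][3] = -0.7071

-0.707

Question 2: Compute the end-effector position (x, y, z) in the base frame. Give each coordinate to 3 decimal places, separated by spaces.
after link 1: o_1 = (0.0000, -2.0000, 3.0000)
after link 2: o_2 = (-1.0000, 0.8284, 0.1716)
after link 3: o_3 = (-2.0000, 2.2426, -1.2426)
after link 4: o_4 = (0.5981, 1.1820, -4.4246)
after link 5: o_5 = (0.0981, -1.0341, -7.8654)

0.098 -1.034 -7.865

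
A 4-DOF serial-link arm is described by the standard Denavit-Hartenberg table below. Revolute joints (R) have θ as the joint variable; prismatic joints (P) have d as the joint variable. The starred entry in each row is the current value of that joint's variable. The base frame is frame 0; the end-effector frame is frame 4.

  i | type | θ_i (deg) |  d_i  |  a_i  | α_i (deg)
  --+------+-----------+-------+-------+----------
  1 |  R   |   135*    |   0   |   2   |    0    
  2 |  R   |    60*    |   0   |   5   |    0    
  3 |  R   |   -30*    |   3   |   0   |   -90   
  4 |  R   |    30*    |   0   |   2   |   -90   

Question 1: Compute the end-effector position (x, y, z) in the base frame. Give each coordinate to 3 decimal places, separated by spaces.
after link 1: o_1 = (-1.4142, 1.4142, 0.0000)
after link 2: o_2 = (-6.2438, 0.1201, 0.0000)
after link 3: o_3 = (-6.2438, 0.1201, 3.0000)
after link 4: o_4 = (-7.9169, 0.5684, 2.0000)

-7.917 0.568 2.000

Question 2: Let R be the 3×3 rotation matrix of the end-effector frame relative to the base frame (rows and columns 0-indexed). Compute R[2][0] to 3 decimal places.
-0.500

End-effector x-axis (col 0 of R) = (-0.8365,0.2241,-0.5000)
R[2][0] = -0.5000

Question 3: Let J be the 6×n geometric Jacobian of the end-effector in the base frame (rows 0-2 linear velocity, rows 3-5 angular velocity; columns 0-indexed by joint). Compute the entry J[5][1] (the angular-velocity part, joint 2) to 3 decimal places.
1.000

axis z_1 = (0.0000,0.0000,1.0000); lever o_n−o_1 = (-6.5027,-0.8458,2.0000)
cross product → J_v[:, 1] = (0.8458,-6.5027,0.0000)
J_ω[:, 1] = z_1
entry J[5][1] = 1.0000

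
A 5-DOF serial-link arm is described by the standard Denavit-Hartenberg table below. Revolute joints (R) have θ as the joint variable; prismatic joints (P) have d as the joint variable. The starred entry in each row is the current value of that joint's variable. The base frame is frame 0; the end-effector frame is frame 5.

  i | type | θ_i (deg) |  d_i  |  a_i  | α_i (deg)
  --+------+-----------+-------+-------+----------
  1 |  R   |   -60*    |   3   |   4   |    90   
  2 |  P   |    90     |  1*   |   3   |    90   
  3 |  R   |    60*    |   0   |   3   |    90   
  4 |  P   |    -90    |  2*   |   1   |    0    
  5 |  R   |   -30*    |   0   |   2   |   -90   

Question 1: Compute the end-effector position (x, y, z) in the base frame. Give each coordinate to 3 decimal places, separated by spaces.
after link 1: o_1 = (2.0000, -3.4641, 3.0000)
after link 2: o_2 = (1.1340, -3.9641, 6.0000)
after link 3: o_3 = (-1.1160, -5.2631, 7.5000)
after link 4: o_4 = (-0.7500, -3.8971, 9.2321)
after link 5: o_5 = (-0.8660, -1.9641, 8.7321)

-0.866 -1.964 8.732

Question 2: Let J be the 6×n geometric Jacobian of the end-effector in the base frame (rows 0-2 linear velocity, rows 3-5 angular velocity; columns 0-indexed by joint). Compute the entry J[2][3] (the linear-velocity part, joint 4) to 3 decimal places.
prismatic axis z_3 = (0.4330,0.2500,0.8660)
J_v[:, 3] = z_3; J_ω[:, 3] = (0,0,0)
entry J[2][3] = 0.8660

0.866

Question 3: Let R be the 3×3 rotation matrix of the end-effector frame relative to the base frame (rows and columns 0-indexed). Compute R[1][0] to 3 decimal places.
0.967

End-effector x-axis (col 0 of R) = (-0.0580,0.9665,-0.2500)
R[1][0] = 0.9665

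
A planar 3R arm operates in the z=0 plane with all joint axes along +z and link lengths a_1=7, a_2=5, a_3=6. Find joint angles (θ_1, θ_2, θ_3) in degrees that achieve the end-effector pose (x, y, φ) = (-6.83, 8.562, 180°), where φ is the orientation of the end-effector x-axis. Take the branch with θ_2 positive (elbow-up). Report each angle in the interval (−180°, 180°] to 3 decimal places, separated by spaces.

59.998 90.003 29.999

wrist centre = target − a_3·(cos φ, sin φ) = (-0.8300, 8.5620)
cos θ_2 = (73.9967−7²−5²)/(2·7·5) = -0.0000; θ_2 = 90.0027° (elbow-up)
β = atan2(8.5620,-0.8300) = 95.5370°; ψ = atan2(5.0000,6.9998) = 35.5386°
θ_1 = β − ψ = 59.9984°
θ_3 = φ − θ_1 − θ_2 = 29.9990° (wrapped to (-180°,180°])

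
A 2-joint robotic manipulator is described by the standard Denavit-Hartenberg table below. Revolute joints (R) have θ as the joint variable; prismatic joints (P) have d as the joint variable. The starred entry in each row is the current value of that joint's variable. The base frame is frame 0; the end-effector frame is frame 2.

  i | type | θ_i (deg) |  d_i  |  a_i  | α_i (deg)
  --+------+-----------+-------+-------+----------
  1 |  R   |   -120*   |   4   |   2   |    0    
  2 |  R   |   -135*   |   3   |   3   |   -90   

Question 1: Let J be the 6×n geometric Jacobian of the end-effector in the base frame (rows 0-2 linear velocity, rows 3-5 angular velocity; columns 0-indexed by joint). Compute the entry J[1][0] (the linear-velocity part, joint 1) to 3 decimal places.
-1.776

axis z_0 = ẑ; lever o_n−o_0 = (-1.7765,1.1657,7.0000)
cross product → J_v[:, 0] = (-1.1657,-1.7765,0.0000)
J_ω[:, 0] = z_0
entry J[1][0] = -1.7765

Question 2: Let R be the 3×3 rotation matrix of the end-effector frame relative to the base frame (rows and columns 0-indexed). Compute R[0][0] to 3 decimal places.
-0.259

End-effector x-axis (col 0 of R) = (-0.2588,0.9659,0.0000)
R[0][0] = -0.2588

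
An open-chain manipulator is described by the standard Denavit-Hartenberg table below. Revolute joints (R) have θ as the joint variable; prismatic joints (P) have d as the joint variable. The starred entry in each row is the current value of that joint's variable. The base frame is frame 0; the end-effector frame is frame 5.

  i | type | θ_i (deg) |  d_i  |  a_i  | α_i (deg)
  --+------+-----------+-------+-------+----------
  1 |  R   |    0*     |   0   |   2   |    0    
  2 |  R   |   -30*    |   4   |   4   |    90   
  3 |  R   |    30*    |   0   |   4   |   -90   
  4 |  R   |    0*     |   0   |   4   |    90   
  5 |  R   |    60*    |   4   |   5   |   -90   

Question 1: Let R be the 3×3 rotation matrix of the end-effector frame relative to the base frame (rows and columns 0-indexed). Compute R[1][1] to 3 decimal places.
0.866

End-effector y-axis (col 1 of R) = (0.5000,0.8660,-0.0000)
R[1][1] = 0.8660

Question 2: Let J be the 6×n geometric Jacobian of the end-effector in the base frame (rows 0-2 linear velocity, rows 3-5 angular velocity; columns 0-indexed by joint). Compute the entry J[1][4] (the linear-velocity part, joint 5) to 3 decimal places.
axis z_4 = (-0.5000,-0.8660,0.0000); lever o_n−o_4 = (-2.0000,-3.4641,5.0000)
cross product → J_v[:, 4] = (-4.3301,2.5000,0.0000)
J_ω[:, 4] = z_4
entry J[1][4] = 2.5000

2.500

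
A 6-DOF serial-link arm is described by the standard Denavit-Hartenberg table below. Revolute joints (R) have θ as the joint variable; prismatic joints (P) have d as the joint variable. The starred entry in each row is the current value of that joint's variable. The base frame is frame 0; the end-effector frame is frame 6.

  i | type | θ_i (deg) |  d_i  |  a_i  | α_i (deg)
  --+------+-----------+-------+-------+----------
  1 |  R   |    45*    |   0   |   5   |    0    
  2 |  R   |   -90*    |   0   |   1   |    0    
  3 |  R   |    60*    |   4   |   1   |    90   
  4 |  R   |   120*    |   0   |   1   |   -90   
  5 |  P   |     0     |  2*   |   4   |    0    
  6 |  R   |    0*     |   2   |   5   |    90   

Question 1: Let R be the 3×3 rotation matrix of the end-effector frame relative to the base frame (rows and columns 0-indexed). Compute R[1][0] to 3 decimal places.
-0.129

End-effector x-axis (col 0 of R) = (-0.4830,-0.1294,0.8660)
R[1][0] = -0.1294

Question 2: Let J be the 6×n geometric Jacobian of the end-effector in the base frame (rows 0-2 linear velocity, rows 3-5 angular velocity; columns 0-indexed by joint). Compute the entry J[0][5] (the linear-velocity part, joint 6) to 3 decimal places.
-1.294

axis z_5 = (-0.8365,-0.2241,-0.5000); lever o_n−o_5 = (-4.0878,-1.0953,3.3301)
cross product → J_v[:, 5] = (-1.2941,4.8296,-0.0000)
J_ω[:, 5] = z_5
entry J[0][5] = -1.2941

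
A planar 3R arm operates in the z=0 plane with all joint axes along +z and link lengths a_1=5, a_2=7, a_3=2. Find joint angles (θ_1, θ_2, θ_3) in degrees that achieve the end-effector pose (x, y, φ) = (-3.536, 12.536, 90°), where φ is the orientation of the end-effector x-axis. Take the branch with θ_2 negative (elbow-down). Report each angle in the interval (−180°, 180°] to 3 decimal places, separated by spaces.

134.992 -44.985 -0.008

wrist centre = target − a_3·(cos φ, sin φ) = (-3.5360, 10.5360)
cos θ_2 = (123.5106−5²−7²)/(2·5·7) = 0.7073; θ_2 = -44.9848° (elbow-down)
β = atan2(10.5360,-3.5360) = 108.5523°; ψ = atan2(-4.9484,9.9511) = -26.4401°
θ_1 = β − ψ = 134.9924°
θ_3 = φ − θ_1 − θ_2 = -0.0076° (wrapped to (-180°,180°])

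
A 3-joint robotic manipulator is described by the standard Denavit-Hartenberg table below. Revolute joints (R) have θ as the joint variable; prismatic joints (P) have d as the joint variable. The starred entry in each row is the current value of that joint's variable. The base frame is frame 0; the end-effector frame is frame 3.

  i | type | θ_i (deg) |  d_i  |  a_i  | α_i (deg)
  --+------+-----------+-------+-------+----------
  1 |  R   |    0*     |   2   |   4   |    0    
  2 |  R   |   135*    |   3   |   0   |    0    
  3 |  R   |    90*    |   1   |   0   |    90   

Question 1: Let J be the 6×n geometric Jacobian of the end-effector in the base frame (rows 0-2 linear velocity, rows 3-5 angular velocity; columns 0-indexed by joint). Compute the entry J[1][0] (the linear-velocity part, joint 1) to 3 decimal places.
4.000

axis z_0 = ẑ; lever o_n−o_0 = (4.0000,0.0000,6.0000)
cross product → J_v[:, 0] = (0.0000,4.0000,0.0000)
J_ω[:, 0] = z_0
entry J[1][0] = 4.0000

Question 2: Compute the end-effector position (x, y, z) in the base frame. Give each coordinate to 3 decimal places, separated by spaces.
after link 1: o_1 = (4.0000, 0.0000, 2.0000)
after link 2: o_2 = (4.0000, 0.0000, 5.0000)
after link 3: o_3 = (4.0000, 0.0000, 6.0000)

4.000 0.000 6.000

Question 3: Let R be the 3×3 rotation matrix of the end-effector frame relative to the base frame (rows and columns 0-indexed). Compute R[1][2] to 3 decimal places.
End-effector z-axis (col 2 of R) = (-0.7071,0.7071,0.0000)
R[1][2] = 0.7071

0.707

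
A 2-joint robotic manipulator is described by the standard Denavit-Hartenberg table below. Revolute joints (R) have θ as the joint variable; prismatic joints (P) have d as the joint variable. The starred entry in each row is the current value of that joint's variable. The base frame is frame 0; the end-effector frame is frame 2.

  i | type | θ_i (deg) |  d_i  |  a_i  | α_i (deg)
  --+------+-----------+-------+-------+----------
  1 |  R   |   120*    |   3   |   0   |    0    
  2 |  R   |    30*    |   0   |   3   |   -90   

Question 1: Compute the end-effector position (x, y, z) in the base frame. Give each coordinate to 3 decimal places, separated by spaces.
-2.598 1.500 3.000

after link 1: o_1 = (0.0000, 0.0000, 3.0000)
after link 2: o_2 = (-2.5981, 1.5000, 3.0000)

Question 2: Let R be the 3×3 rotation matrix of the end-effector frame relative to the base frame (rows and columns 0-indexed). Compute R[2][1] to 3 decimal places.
-1.000

End-effector y-axis (col 1 of R) = (-0.0000,-0.0000,-1.0000)
R[2][1] = -1.0000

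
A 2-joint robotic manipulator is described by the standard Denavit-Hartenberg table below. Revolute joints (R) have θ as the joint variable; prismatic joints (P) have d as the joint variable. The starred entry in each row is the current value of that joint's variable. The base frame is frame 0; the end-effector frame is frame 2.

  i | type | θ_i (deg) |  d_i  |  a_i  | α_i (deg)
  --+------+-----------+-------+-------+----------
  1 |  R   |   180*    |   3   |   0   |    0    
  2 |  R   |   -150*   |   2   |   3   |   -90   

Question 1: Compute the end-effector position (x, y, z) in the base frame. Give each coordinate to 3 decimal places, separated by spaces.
2.598 1.500 5.000

after link 1: o_1 = (0.0000, 0.0000, 3.0000)
after link 2: o_2 = (2.5981, 1.5000, 5.0000)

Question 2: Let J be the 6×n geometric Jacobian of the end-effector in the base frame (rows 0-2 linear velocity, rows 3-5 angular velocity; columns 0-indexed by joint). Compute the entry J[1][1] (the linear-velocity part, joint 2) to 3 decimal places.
2.598

axis z_1 = (0.0000,0.0000,1.0000); lever o_n−o_1 = (2.5981,1.5000,2.0000)
cross product → J_v[:, 1] = (-1.5000,2.5981,0.0000)
J_ω[:, 1] = z_1
entry J[1][1] = 2.5981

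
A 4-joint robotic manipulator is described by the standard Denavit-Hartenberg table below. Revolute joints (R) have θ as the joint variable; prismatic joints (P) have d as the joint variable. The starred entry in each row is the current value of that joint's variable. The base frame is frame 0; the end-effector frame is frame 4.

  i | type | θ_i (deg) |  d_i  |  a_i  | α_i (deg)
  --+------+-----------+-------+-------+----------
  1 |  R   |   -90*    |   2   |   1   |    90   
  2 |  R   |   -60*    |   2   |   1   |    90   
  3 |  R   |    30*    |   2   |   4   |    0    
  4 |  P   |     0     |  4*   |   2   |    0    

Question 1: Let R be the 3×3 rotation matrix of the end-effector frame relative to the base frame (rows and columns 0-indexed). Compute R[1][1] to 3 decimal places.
End-effector y-axis (col 1 of R) = (-0.8660,0.2500,0.4330)
R[1][1] = 0.2500

0.250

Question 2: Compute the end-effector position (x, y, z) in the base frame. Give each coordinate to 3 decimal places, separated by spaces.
-5.000 1.098 -6.366

after link 1: o_1 = (0.0000, -1.0000, 2.0000)
after link 2: o_2 = (-2.0000, -1.5000, 1.1340)
after link 3: o_3 = (-4.0000, -1.5000, -2.8660)
after link 4: o_4 = (-5.0000, 1.0981, -6.3660)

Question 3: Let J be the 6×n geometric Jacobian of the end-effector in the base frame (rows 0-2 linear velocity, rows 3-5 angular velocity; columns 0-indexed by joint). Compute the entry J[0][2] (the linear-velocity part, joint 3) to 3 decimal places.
axis z_2 = (-0.0000,0.8660,-0.5000); lever o_n−o_2 = (-3.0000,2.5981,-7.5000)
cross product → J_v[:, 2] = (-5.1962,1.5000,2.5981)
J_ω[:, 2] = z_2
entry J[0][2] = -5.1962

-5.196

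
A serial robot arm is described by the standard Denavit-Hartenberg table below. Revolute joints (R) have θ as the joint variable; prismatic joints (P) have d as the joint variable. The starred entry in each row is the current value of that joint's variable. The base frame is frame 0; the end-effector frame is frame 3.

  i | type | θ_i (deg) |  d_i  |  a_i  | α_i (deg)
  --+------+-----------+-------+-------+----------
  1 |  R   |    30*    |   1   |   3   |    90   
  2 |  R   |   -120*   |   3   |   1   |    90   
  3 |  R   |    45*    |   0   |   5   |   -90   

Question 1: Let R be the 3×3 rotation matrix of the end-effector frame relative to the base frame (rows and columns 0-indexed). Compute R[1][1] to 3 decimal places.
0.433

End-effector y-axis (col 1 of R) = (0.7500,0.4330,-0.5000)
R[1][1] = 0.4330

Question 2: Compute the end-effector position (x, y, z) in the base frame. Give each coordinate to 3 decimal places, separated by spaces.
3.902 -5.294 -2.928

after link 1: o_1 = (2.5981, 1.5000, 1.0000)
after link 2: o_2 = (3.6651, -1.3481, 0.1340)
after link 3: o_3 = (3.9019, -5.2938, -2.9279)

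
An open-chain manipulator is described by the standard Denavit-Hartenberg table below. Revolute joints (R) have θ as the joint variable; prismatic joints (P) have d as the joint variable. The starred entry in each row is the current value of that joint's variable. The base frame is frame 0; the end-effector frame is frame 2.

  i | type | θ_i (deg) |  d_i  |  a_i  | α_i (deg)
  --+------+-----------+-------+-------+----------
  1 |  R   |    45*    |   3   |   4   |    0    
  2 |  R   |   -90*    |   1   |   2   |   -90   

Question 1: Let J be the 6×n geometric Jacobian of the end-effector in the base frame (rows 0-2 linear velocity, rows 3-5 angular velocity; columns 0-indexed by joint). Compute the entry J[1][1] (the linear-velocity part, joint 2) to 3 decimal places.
1.414

axis z_1 = (0.0000,0.0000,1.0000); lever o_n−o_1 = (1.4142,-1.4142,1.0000)
cross product → J_v[:, 1] = (1.4142,1.4142,-0.0000)
J_ω[:, 1] = z_1
entry J[1][1] = 1.4142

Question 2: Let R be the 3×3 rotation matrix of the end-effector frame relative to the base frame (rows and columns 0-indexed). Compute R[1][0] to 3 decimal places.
End-effector x-axis (col 0 of R) = (0.7071,-0.7071,0.0000)
R[1][0] = -0.7071

-0.707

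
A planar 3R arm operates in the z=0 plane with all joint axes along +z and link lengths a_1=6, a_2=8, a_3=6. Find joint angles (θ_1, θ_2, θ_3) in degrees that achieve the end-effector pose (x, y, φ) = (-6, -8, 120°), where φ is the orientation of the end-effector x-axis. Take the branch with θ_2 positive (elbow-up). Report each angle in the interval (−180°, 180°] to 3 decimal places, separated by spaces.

-120.000 30.000 -150.000

wrist centre = target − a_3·(cos φ, sin φ) = (-3.0000, -13.1962)
cos θ_2 = (183.1384−6²−8²)/(2·6·8) = 0.8660; θ_2 = 30.0000° (elbow-up)
β = atan2(-13.1962,-3.0000) = -102.8079°; ψ = atan2(4.0000,12.9282) = 17.1921°
θ_1 = β − ψ = -120.0000°
θ_3 = φ − θ_1 − θ_2 = -150.0000° (wrapped to (-180°,180°])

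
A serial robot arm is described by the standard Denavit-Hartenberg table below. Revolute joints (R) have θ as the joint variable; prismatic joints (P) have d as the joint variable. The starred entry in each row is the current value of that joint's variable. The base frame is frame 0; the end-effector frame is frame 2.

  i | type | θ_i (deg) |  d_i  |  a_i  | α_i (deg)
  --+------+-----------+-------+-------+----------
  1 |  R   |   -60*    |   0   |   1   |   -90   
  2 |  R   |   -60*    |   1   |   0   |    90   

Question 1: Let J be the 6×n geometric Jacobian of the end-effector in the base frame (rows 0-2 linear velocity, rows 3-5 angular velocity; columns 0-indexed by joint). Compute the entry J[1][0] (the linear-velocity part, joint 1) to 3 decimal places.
axis z_0 = ẑ; lever o_n−o_0 = (1.3660,-0.3660,0.0000)
cross product → J_v[:, 0] = (0.3660,1.3660,-0.0000)
J_ω[:, 0] = z_0
entry J[1][0] = 1.3660

1.366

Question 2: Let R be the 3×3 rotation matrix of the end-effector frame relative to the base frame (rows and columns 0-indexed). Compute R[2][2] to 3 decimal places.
0.500

End-effector z-axis (col 2 of R) = (-0.4330,0.7500,0.5000)
R[2][2] = 0.5000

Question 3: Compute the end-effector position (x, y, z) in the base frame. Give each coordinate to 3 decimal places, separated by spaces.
1.366 -0.366 0.000

after link 1: o_1 = (0.5000, -0.8660, 0.0000)
after link 2: o_2 = (1.3660, -0.3660, 0.0000)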